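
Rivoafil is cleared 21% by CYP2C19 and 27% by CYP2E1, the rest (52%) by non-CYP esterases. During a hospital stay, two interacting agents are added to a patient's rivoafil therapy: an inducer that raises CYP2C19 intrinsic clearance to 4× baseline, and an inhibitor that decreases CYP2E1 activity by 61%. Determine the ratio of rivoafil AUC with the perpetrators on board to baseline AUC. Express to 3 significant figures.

0.682

CYP2C19: 0.21 × 4 = 0.84
CYP2E1: 0.27 × 0.39 = 0.1053
Other: 0.52 (unchanged)
New clearance relative to baseline: 0.84 + 0.1053 + 0.52 = 1.4653.
Net AUC ratio = 1 / 1.4653 = 0.682.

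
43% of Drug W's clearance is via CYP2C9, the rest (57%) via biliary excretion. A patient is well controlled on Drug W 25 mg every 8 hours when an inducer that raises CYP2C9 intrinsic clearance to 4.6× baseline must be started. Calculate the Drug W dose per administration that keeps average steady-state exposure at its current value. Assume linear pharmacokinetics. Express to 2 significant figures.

The CYP2C9 pathway (43% of clearance) increases to 4.6× activity: 0.43 × 4.6 = 1.978.
The remaining 57% of clearance is unaffected.
New clearance relative to baseline: 1.978 + 0.57 = 2.548.
To maintain the same steady-state level, dose must scale with clearance: new dose = 25 × 2.548 = 64 mg.

64 mg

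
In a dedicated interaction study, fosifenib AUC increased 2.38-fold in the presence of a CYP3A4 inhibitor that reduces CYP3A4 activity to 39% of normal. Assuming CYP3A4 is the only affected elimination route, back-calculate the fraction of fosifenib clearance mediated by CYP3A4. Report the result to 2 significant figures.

Let x = fm,CYP3A4. Because AUC ∝ 1/CL, relative clearance fell to 1/2.38 = 0.4202.
Only the CYP3A4 route changed, so 0.4202 = x·0.39 + (1 − x), giving x = 0.95.

0.95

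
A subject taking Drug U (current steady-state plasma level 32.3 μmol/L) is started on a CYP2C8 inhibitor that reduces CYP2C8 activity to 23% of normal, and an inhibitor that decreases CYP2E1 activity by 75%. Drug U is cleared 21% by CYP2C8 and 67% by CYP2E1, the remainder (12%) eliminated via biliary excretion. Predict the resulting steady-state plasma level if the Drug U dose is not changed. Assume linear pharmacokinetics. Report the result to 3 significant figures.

96.2 μmol/L

The CYP2C8 pathway (21% of clearance) is reduced to 0.23× activity: 0.21 × 0.23 = 0.0483.
The CYP2E1 pathway (67% of clearance) drops to 0.25× activity: 0.67 × 0.25 = 0.1675.
Non-CYP routes (12%) are unchanged.
CL_new/CL_old = 0.0483 + 0.1675 + 0.12 = 0.3358.
Dividing the baseline by the relative clearance: 32.3 / 0.3358 = 96.2 μmol/L.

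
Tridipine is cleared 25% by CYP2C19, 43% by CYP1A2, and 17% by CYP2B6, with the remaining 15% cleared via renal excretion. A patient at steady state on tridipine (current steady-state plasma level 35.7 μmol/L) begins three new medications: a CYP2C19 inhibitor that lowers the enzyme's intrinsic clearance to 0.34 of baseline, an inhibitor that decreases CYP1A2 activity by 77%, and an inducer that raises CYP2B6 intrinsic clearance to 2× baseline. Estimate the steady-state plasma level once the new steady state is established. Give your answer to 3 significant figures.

CYP2C19: 0.25 × 0.34 = 0.085
CYP1A2: 0.43 × 0.23 = 0.0989
CYP2B6: 0.17 × 2 = 0.34
Other: 0.15 (unchanged)
CL_new/CL_old = 0.085 + 0.0989 + 0.34 + 0.15 = 0.6739.
New steady-state plasma level = 35.7 / 0.6739 = 53.0 μmol/L (concentration scales inversely with clearance).

53.0 μmol/L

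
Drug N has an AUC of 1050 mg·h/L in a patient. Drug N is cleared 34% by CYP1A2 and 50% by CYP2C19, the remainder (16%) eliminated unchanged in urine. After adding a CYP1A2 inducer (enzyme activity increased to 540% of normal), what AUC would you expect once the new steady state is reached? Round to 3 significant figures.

421 mg·h/L

The CYP1A2 pathway (34% of clearance) is boosted to 5.4× activity: 0.34 × 5.4 = 1.836.
CYP2C19 (50%) and the residual 16% are unaffected.
Relative clearance = 1.836 + 0.5 + 0.16 = 2.496.
AUC ∝ 1/CL, so new value = 1050 / 2.496 = 421 mg·h/L.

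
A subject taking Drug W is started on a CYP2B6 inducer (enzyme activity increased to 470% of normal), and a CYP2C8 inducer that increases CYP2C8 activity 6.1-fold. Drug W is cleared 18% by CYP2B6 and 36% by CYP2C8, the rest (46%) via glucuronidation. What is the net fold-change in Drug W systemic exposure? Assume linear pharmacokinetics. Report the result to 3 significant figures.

0.286

The CYP2B6 pathway (18% of clearance) is boosted to 4.7× activity: 0.18 × 4.7 = 0.846.
The CYP2C8 pathway (36% of clearance) increases to 6.1× activity: 0.36 × 6.1 = 2.196.
Non-CYP routes (46%) are unchanged.
CL_new/CL_old = 0.846 + 2.196 + 0.46 = 3.502.
Because systemic exposure varies inversely with clearance, the combined effect is 1 / 3.502 = 0.286.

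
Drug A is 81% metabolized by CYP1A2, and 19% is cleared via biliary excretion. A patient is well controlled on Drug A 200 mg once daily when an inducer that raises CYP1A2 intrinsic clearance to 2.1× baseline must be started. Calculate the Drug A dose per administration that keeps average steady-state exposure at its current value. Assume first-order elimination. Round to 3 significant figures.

378 mg

The CYP1A2 pathway (81% of clearance) increases to 2.1× activity: 0.81 × 2.1 = 1.701.
Non-CYP routes (19%) are unchanged.
Relative clearance = 1.701 + 0.19 = 1.891.
Exposure is unchanged when dose changes in proportion to clearance. New dose = 200 mg × 1.891 = 378 mg.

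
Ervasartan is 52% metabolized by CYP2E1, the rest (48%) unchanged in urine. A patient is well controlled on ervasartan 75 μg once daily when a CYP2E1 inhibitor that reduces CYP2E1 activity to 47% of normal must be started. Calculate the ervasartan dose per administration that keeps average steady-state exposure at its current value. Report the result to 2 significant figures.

54 μg

The CYP2E1 pathway (52% of clearance) is reduced to 0.47× activity: 0.52 × 0.47 = 0.2444.
Non-CYP routes (48%) are unchanged.
CL_new/CL_old = 0.2444 + 0.48 = 0.7244.
To maintain the same steady-state level, dose must scale with clearance: new dose = 75 × 0.7244 = 54 μg.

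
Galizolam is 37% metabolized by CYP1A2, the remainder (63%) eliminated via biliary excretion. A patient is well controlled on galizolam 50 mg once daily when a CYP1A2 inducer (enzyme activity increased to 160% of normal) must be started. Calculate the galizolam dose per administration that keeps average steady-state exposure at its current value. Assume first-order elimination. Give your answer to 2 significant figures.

The CYP1A2 pathway (37% of clearance) increases to 1.6× activity: 0.37 × 1.6 = 0.592.
The remaining 63% of clearance is unaffected.
Relative clearance = 0.592 + 0.63 = 1.222.
To maintain the same steady-state level, dose must scale with clearance: new dose = 50 × 1.222 = 61 mg.

61 mg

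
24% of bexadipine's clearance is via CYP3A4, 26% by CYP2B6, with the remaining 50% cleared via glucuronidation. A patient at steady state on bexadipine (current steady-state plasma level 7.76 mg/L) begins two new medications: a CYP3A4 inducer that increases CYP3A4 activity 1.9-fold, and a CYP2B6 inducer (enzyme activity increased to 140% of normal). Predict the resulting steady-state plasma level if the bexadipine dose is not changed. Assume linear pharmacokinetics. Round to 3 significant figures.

5.88 mg/L

The CYP3A4 pathway (24% of clearance) rises to 1.9× activity: 0.24 × 1.9 = 0.456.
The CYP2B6 pathway (26% of clearance) rises to 1.4× activity: 0.26 × 1.4 = 0.364.
Non-CYP routes (50%) are unchanged.
New clearance relative to baseline: 0.456 + 0.364 + 0.5 = 1.32.
New steady-state plasma level = 7.76 / 1.32 = 5.88 mg/L (concentration scales inversely with clearance).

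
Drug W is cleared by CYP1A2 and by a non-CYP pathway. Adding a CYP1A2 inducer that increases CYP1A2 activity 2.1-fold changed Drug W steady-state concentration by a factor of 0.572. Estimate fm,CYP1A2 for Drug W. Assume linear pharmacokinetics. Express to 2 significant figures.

CL'/CL = 1 / 0.572 = 1.748
2.1·fm + (1 − fm) = 1.748
fm = (1.748 − 1) / (2.1 − 1) = 0.68

0.68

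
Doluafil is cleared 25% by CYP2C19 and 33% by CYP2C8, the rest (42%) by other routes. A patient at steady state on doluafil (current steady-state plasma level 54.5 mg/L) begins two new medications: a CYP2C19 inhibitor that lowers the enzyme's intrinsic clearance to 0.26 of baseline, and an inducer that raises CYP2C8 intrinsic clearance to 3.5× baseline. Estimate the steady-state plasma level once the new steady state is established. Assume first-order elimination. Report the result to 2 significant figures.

CYP2C19: 0.25 × 0.26 = 0.065
CYP2C8: 0.33 × 3.5 = 1.155
Other: 0.42 (unchanged)
CL_new/CL_old = 0.065 + 1.155 + 0.42 = 1.64.
New steady-state plasma level = 54.5 / 1.64 = 33 mg/L (concentration scales inversely with clearance).

33 mg/L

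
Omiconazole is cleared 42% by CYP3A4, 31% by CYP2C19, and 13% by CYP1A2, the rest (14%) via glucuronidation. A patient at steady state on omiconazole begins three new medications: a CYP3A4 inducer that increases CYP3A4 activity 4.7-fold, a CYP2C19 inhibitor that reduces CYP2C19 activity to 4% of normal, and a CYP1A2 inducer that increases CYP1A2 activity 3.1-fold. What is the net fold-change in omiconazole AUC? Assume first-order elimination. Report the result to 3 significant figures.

0.395

The CYP3A4 pathway (42% of clearance) increases to 4.7× activity: 0.42 × 4.7 = 1.974.
The CYP2C19 pathway (31% of clearance) falls to 0.04× activity: 0.31 × 0.04 = 0.0124.
The CYP1A2 pathway (13% of clearance) increases to 3.1× activity: 0.13 × 3.1 = 0.403.
Non-CYP routes (14%) are unchanged.
New clearance relative to baseline: 1.974 + 0.0124 + 0.403 + 0.14 = 2.5294.
Net AUC ratio = 1 / 2.5294 = 0.395.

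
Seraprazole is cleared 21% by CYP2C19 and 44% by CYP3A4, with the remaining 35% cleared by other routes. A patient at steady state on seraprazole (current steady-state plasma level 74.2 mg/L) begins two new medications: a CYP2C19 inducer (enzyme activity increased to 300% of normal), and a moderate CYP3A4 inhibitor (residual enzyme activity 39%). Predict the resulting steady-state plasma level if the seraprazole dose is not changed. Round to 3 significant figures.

64.4 mg/L

The CYP2C19 pathway (21% of clearance) increases to 3× activity: 0.21 × 3 = 0.63.
The CYP3A4 pathway (44% of clearance) falls to 0.39× activity: 0.44 × 0.39 = 0.1716.
Non-CYP routes (35%) are unchanged.
New clearance relative to baseline: 0.63 + 0.1716 + 0.35 = 1.1516.
Dividing the baseline by the relative clearance: 74.2 / 1.1516 = 64.4 mg/L.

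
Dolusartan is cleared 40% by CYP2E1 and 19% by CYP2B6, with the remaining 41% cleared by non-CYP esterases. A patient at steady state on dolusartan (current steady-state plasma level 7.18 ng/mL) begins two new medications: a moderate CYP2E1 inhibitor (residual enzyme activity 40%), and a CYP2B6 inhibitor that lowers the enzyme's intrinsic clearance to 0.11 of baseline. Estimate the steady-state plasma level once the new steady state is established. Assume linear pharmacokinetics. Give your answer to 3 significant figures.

The CYP2E1 pathway (40% of clearance) drops to 0.4× activity: 0.4 × 0.4 = 0.16.
The CYP2B6 pathway (19% of clearance) falls to 0.11× activity: 0.19 × 0.11 = 0.0209.
The remaining 41% of clearance is unaffected.
Relative clearance = 0.16 + 0.0209 + 0.41 = 0.5909.
Steady-state plasma level ∝ 1/CL: new value = 7.18 / 0.5909 = 12.2 ng/mL.

12.2 ng/mL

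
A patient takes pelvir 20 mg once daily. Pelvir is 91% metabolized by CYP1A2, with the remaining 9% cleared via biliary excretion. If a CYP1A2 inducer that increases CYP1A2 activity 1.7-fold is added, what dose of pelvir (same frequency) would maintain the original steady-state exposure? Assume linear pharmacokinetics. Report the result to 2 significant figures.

33 mg

The CYP1A2 pathway (91% of clearance) increases to 1.7× activity: 0.91 × 1.7 = 1.547.
Non-CYP routes (9%) are unchanged.
New clearance relative to baseline: 1.547 + 0.09 = 1.637.
To maintain the same steady-state level, dose must scale with clearance: new dose = 20 × 1.637 = 33 mg.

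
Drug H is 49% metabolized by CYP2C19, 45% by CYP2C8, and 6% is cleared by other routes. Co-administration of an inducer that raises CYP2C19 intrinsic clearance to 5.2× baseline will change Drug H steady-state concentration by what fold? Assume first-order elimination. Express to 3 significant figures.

The CYP2C19 pathway (49% of clearance) is boosted to 5.2× activity: 0.49 × 5.2 = 2.548.
CYP2C8 (45%) and the residual 6% are unaffected.
New clearance relative to baseline: 2.548 + 0.45 + 0.06 = 3.058.
Since steady-state concentration ∝ 1/CL, the ratio is 1 / 3.058 = 0.327.

0.327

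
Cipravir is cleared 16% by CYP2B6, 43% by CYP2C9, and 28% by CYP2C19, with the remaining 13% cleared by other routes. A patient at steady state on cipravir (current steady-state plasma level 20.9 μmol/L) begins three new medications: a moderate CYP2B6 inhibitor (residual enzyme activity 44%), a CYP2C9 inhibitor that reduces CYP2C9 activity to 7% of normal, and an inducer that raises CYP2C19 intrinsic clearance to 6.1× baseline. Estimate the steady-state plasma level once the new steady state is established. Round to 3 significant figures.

CYP2B6: 0.16 × 0.44 = 0.0704
CYP2C9: 0.43 × 0.07 = 0.0301
CYP2C19: 0.28 × 6.1 = 1.708
Other: 0.13 (unchanged)
Relative clearance = 0.0704 + 0.0301 + 1.708 + 0.13 = 1.9385.
Dividing the baseline by the relative clearance: 20.9 / 1.9385 = 10.8 μmol/L.

10.8 μmol/L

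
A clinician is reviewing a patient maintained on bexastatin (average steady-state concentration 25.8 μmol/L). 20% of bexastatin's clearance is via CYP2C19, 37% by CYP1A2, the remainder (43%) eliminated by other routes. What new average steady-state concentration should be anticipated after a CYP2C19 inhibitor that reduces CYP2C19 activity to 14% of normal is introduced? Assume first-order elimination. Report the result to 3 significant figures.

CYP2C19: 0.2 × 0.14 = 0.028
CYP1A2: 0.37 (unchanged)
Other: 0.43 (unchanged)
Relative clearance = 0.028 + 0.37 + 0.43 = 0.828.
With dosing unchanged, average steady-state concentration scales as 1/CL: 25.8 / 0.828 = 31.2 μmol/L.

31.2 μmol/L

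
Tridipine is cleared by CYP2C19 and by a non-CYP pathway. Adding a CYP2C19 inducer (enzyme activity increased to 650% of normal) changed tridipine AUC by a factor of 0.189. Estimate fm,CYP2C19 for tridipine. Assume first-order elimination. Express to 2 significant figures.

0.78

Let fm be the CYP2C19 fraction. New clearance relative to baseline = fm × 6.5 + (1 − fm).
AUC ratio = 1 / (new CL fraction), so new CL fraction = 1 / 0.189 = 5.291.
fm × 6.5 + 1 − fm = 5.291  ⇒  fm × (6.5 − 1) = 4.291  ⇒  fm = 0.78.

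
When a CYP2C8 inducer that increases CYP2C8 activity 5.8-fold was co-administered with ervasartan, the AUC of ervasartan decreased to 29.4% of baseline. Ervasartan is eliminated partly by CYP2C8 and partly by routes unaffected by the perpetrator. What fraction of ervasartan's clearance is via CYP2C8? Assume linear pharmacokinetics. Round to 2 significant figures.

CL'/CL = 1 / 0.294 = 3.401
5.8·fm + (1 − fm) = 3.401
fm = (3.401 − 1) / (5.8 − 1) = 0.50

0.50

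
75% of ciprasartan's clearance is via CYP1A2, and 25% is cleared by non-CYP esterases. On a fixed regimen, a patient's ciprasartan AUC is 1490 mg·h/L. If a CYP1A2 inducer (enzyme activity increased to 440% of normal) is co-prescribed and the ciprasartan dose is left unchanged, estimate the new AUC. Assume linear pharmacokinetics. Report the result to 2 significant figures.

4.2 × 10² mg·h/L

The CYP1A2 pathway (75% of clearance) rises to 4.4× activity: 0.75 × 4.4 = 3.3.
The remaining 25% of clearance is unaffected.
New clearance relative to baseline: 3.3 + 0.25 = 3.55.
With dosing unchanged, AUC scales as 1/CL: 1490 / 3.55 = 4.2 × 10² mg·h/L.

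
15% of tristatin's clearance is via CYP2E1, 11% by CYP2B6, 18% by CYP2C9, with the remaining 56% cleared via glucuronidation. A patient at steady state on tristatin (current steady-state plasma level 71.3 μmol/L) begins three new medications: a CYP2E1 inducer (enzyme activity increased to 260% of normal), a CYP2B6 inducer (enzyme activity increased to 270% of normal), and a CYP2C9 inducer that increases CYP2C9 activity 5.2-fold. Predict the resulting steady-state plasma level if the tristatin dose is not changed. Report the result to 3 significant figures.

The CYP2E1 pathway (15% of clearance) increases to 2.6× activity: 0.15 × 2.6 = 0.39.
The CYP2B6 pathway (11% of clearance) is boosted to 2.7× activity: 0.11 × 2.7 = 0.297.
The CYP2C9 pathway (18% of clearance) increases to 5.2× activity: 0.18 × 5.2 = 0.936.
Non-CYP routes (56%) are unchanged.
Relative clearance = 0.39 + 0.297 + 0.936 + 0.56 = 2.183.
Steady-state plasma level ∝ 1/CL: new value = 71.3 / 2.183 = 32.7 μmol/L.

32.7 μmol/L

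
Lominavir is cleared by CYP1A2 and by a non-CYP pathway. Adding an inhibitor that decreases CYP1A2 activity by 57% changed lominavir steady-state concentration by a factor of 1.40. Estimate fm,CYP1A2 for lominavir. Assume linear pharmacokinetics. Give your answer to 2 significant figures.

Let fm be the CYP1A2 fraction. New clearance relative to baseline = fm × 0.43 + (1 − fm).
Steady-state concentration ratio = 1 / (new CL fraction), so new CL fraction = 1 / 1.40 = 0.7143.
fm × 0.43 + 1 − fm = 0.7143  ⇒  fm × (0.43 − 1) = −0.2857  ⇒  fm = 0.50.

0.50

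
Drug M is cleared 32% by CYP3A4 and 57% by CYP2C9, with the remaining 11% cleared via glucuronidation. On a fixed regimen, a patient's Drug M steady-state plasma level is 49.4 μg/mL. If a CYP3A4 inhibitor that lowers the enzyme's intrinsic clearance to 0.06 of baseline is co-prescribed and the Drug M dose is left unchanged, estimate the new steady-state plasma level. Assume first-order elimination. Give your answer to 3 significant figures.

70.7 μg/mL

CYP3A4: 0.32 × 0.06 = 0.0192
CYP2C9: 0.57 (unchanged)
Other: 0.11 (unchanged)
CL_new/CL_old = 0.0192 + 0.57 + 0.11 = 0.6992.
Steady-state plasma level ∝ 1/CL, so new value = 49.4 / 0.6992 = 70.7 μg/mL.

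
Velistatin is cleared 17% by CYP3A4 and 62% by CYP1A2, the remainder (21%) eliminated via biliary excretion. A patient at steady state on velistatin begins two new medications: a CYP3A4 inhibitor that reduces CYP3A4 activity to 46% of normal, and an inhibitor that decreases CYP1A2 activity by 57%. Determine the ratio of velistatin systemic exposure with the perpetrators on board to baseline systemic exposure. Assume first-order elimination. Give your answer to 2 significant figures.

1.8

The CYP3A4 pathway (17% of clearance) falls to 0.46× activity: 0.17 × 0.46 = 0.0782.
The CYP1A2 pathway (62% of clearance) drops to 0.43× activity: 0.62 × 0.43 = 0.2666.
The remaining 21% of clearance is unaffected.
Relative clearance = 0.0782 + 0.2666 + 0.21 = 0.5548.
Because systemic exposure varies inversely with clearance, the combined effect is 1 / 0.5548 = 1.8.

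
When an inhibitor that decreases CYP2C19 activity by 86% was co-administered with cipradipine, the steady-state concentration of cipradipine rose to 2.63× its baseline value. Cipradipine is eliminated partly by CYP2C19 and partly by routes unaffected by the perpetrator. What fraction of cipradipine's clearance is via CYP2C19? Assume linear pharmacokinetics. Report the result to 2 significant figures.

0.72

CL'/CL = 1 / 2.63 = 0.3802
0.14·fm + (1 − fm) = 0.3802
fm = (0.3802 − 1) / (0.14 − 1) = 0.72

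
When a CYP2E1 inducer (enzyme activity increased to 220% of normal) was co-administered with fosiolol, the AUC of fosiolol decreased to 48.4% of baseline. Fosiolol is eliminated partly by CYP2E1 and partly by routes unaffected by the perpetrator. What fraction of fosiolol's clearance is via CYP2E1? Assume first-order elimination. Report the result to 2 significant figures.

0.89

CL'/CL = 1 / 0.484 = 2.066
2.2·fm + (1 − fm) = 2.066
fm = (2.066 − 1) / (2.2 − 1) = 0.89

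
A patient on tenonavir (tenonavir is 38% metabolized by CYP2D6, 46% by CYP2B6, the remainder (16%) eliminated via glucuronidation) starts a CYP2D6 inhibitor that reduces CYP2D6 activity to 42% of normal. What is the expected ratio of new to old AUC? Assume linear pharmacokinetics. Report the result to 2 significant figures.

CYP2D6: 0.38 × 0.42 = 0.1596
CYP2B6: 0.46 (unchanged)
Other: 0.16 (unchanged)
CL_new/CL_old = 0.1596 + 0.46 + 0.16 = 0.7796.
Since AUC ∝ 1/CL, the ratio is 1 / 0.7796 = 1.3.

1.3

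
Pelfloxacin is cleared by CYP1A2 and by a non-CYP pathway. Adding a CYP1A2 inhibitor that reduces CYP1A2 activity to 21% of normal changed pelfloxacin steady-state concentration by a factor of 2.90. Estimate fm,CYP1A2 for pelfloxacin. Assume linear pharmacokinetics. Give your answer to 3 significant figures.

Write x for the fraction cleared via CYP1A2. The observed steady-state concentration change means clearance fell to 1/2.90 = 0.3448 of baseline.
Only the CYP1A2 route changed, so 0.3448 = x·0.21 + (1 − x), giving x = 0.829.

0.829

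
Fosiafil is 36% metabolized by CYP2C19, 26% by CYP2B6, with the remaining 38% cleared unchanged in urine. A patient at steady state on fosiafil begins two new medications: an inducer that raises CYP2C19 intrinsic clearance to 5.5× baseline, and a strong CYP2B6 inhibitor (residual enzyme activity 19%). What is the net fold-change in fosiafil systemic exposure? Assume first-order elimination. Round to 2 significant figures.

CYP2C19: 0.36 × 5.5 = 1.98
CYP2B6: 0.26 × 0.19 = 0.0494
Other: 0.38 (unchanged)
CL_new/CL_old = 1.98 + 0.0494 + 0.38 = 2.4094.
Net systemic exposure ratio = 1 / 2.4094 = 0.42.

0.42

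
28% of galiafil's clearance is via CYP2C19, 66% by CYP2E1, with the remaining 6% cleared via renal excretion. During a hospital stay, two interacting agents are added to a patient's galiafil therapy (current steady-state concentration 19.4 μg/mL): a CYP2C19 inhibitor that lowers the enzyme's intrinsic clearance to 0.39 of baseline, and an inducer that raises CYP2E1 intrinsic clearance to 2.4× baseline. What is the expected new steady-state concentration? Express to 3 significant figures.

The CYP2C19 pathway (28% of clearance) is reduced to 0.39× activity: 0.28 × 0.39 = 0.1092.
The CYP2E1 pathway (66% of clearance) is boosted to 2.4× activity: 0.66 × 2.4 = 1.584.
Non-CYP routes (6%) are unchanged.
New clearance relative to baseline: 0.1092 + 1.584 + 0.06 = 1.7532.
New steady-state concentration = 19.4 / 1.7532 = 11.1 μg/mL (concentration scales inversely with clearance).

11.1 μg/mL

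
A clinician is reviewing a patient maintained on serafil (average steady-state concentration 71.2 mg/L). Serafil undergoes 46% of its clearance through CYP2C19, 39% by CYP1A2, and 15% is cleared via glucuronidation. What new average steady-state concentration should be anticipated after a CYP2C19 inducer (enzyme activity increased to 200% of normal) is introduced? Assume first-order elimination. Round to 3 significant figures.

The CYP2C19 pathway (46% of clearance) increases to 2× activity: 0.46 × 2 = 0.92.
CYP1A2 (39%) and the residual 15% are unaffected.
New clearance relative to baseline: 0.92 + 0.39 + 0.15 = 1.46.
Average steady-state concentration ∝ 1/CL, so new value = 71.2 / 1.46 = 48.8 mg/L.

48.8 mg/L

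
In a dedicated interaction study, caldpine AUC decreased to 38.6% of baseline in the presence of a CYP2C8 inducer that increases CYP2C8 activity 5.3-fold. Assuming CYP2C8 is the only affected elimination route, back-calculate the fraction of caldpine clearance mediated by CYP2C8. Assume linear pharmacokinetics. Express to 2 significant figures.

Let x = fm,CYP2C8. Because AUC ∝ 1/CL, relative clearance rose to 1/0.386 = 2.591.
Setting x·5.3 + (1 − x) = 2.591 and solving: x = (2.591 − 1)/(5.3 − 1) = 0.37.

0.37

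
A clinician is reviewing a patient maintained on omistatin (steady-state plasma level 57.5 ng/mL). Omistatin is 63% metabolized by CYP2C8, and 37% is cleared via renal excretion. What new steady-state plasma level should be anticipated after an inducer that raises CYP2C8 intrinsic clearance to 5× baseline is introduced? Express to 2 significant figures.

CYP2C8: 0.63 × 5 = 3.15
Other: 0.37 (unchanged)
New clearance relative to baseline: 3.15 + 0.37 = 3.52.
New steady-state plasma level = baseline ÷ relative clearance = 57.5 / 3.52 = 16 ng/mL.

16 ng/mL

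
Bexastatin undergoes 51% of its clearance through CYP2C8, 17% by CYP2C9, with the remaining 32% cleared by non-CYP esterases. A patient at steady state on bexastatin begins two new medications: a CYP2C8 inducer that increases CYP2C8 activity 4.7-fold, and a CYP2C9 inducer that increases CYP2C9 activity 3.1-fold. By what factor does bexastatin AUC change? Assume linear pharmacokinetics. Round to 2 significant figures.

CYP2C8: 0.51 × 4.7 = 2.397
CYP2C9: 0.17 × 3.1 = 0.527
Other: 0.32 (unchanged)
New clearance relative to baseline: 2.397 + 0.527 + 0.32 = 3.244.
AUC ∝ 1/CL: fold-change = 1 / 3.244 = 0.31.

0.31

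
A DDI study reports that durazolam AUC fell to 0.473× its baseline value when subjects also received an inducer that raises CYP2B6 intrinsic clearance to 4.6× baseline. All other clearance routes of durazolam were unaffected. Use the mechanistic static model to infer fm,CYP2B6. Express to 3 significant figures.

Call the CYP2B6 fraction fm. After the interaction, CL_new/CL_old = fm × 4.6 + (1 − fm).
AUC ratio = 1 / (new CL fraction), so new CL fraction = 1 / 0.473 = 2.114.
fm × 4.6 + 1 − fm = 2.114  ⇒  fm × (4.6 − 1) = 1.114  ⇒  fm = 0.309.

0.309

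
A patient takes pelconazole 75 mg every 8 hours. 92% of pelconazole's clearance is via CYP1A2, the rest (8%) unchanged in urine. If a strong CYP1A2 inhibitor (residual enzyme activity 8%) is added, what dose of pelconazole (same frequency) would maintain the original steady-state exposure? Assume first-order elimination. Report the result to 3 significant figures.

The CYP1A2 pathway (92% of clearance) falls to 0.08× activity: 0.92 × 0.08 = 0.0736.
Non-CYP routes (8%) are unchanged.
Relative clearance = 0.0736 + 0.08 = 0.1536.
To maintain the same steady-state level, dose must scale with clearance: new dose = 75 × 0.1536 = 11.5 mg.

11.5 mg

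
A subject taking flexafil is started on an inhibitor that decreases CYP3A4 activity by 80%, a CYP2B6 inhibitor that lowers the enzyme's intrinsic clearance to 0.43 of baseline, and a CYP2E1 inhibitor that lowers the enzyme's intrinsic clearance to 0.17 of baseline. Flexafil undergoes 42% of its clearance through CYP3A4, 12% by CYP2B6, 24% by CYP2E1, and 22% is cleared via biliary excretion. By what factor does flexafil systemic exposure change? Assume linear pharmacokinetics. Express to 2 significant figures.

CYP3A4: 0.42 × 0.2 = 0.084
CYP2B6: 0.12 × 0.43 = 0.0516
CYP2E1: 0.24 × 0.17 = 0.0408
Other: 0.22 (unchanged)
New clearance relative to baseline: 0.084 + 0.0516 + 0.0408 + 0.22 = 0.3964.
Net systemic exposure ratio = 1 / 0.3964 = 2.5.

2.5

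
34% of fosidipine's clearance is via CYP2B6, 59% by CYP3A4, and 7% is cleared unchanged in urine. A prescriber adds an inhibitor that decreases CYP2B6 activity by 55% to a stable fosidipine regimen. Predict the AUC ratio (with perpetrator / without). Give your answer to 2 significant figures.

The CYP2B6 pathway (34% of clearance) is reduced to 0.45× activity: 0.34 × 0.45 = 0.153.
CYP3A4 (59%) and the residual 7% are unaffected.
Relative clearance = 0.153 + 0.59 + 0.07 = 0.813.
AUC is inversely proportional to clearance, so the fold-change is 1 / 0.813 = 1.2.

1.2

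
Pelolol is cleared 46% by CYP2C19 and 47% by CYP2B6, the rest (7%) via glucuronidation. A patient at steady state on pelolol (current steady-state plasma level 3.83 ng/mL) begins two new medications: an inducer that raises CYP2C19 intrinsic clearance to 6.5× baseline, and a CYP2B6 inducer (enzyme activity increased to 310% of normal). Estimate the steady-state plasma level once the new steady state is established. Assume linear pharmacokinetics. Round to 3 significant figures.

The CYP2C19 pathway (46% of clearance) increases to 6.5× activity: 0.46 × 6.5 = 2.99.
The CYP2B6 pathway (47% of clearance) is boosted to 3.1× activity: 0.47 × 3.1 = 1.457.
The remaining 7% of clearance is unaffected.
New clearance relative to baseline: 2.99 + 1.457 + 0.07 = 4.517.
New steady-state plasma level = 3.83 / 4.517 = 0.848 ng/mL (concentration scales inversely with clearance).

0.848 ng/mL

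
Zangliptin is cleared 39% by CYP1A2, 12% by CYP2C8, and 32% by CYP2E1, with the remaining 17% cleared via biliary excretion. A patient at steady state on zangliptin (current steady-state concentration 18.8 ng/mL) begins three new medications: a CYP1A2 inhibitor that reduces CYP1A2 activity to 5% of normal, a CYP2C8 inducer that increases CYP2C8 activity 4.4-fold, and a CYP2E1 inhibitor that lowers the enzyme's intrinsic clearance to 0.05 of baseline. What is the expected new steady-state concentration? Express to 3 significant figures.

25.6 ng/mL

CYP1A2: 0.39 × 0.05 = 0.0195
CYP2C8: 0.12 × 4.4 = 0.528
CYP2E1: 0.32 × 0.05 = 0.016
Other: 0.17 (unchanged)
CL_new/CL_old = 0.0195 + 0.528 + 0.016 + 0.17 = 0.7335.
New steady-state concentration = 18.8 / 0.7335 = 25.6 ng/mL (concentration scales inversely with clearance).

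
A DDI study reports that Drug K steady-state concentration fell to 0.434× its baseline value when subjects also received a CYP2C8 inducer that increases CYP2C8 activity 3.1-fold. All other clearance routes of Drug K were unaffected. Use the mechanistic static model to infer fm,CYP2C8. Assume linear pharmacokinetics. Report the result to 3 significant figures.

CL'/CL = 1 / 0.434 = 2.304
3.1·fm + (1 − fm) = 2.304
fm = (2.304 − 1) / (3.1 − 1) = 0.621

0.621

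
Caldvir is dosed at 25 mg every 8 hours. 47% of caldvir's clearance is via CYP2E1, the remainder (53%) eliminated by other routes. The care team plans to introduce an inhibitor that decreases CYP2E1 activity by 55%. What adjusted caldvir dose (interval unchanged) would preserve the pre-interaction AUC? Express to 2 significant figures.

19 mg

The CYP2E1 pathway (47% of clearance) is reduced to 0.45× activity: 0.47 × 0.45 = 0.2115.
Non-CYP routes (53%) are unchanged.
CL_new/CL_old = 0.2115 + 0.53 = 0.7415.
Css,avg = (dose rate)/CL, so holding Css fixed requires dose ∝ CL: 25 × 0.7415 = 19 mg.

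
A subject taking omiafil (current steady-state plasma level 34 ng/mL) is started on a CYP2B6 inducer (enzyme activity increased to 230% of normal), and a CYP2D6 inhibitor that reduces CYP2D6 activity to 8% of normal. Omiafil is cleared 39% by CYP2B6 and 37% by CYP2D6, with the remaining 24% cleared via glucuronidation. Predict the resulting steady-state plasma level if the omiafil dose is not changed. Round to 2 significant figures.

29 ng/mL

The CYP2B6 pathway (39% of clearance) increases to 2.3× activity: 0.39 × 2.3 = 0.897.
The CYP2D6 pathway (37% of clearance) is reduced to 0.08× activity: 0.37 × 0.08 = 0.0296.
The remaining 24% of clearance is unaffected.
New clearance relative to baseline: 0.897 + 0.0296 + 0.24 = 1.1666.
New steady-state plasma level = 34 / 1.1666 = 29 ng/mL (concentration scales inversely with clearance).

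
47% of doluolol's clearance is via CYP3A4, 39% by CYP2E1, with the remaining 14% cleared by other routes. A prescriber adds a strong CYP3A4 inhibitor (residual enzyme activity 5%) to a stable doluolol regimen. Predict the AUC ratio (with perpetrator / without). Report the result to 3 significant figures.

1.81

CYP3A4: 0.47 × 0.05 = 0.0235
CYP2E1: 0.39 (unchanged)
Other: 0.14 (unchanged)
New clearance relative to baseline: 0.0235 + 0.39 + 0.14 = 0.5535.
AUC is inversely proportional to clearance, so the fold-change is 1 / 0.5535 = 1.81.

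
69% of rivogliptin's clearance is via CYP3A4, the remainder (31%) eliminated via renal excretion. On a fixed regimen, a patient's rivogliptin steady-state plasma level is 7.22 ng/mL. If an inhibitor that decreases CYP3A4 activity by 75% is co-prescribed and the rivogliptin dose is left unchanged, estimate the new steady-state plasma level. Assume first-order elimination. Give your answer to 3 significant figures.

15.0 ng/mL

The CYP3A4 pathway (69% of clearance) is reduced to 0.25× activity: 0.69 × 0.25 = 0.1725.
The remaining 31% of clearance is unaffected.
CL_new/CL_old = 0.1725 + 0.31 = 0.4825.
With dosing unchanged, steady-state plasma level scales as 1/CL: 7.22 / 0.4825 = 15.0 ng/mL.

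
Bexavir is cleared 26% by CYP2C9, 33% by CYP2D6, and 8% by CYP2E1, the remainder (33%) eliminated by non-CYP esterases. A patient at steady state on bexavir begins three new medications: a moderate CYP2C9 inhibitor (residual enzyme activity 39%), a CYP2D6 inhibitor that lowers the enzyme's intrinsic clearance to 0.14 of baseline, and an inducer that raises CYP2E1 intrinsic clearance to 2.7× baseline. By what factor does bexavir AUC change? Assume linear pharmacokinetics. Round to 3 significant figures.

1.44

The CYP2C9 pathway (26% of clearance) is reduced to 0.39× activity: 0.26 × 0.39 = 0.1014.
The CYP2D6 pathway (33% of clearance) is reduced to 0.14× activity: 0.33 × 0.14 = 0.0462.
The CYP2E1 pathway (8% of clearance) increases to 2.7× activity: 0.08 × 2.7 = 0.216.
The remaining 33% of clearance is unaffected.
Relative clearance = 0.1014 + 0.0462 + 0.216 + 0.33 = 0.6936.
AUC ∝ 1/CL: fold-change = 1 / 0.6936 = 1.44.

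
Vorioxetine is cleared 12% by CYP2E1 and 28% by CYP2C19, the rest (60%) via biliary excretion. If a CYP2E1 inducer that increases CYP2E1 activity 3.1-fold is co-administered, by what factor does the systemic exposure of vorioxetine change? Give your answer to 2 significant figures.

0.80

The CYP2E1 pathway (12% of clearance) is boosted to 3.1× activity: 0.12 × 3.1 = 0.372.
CYP2C19 (28%) and the residual 60% are unaffected.
Relative clearance = 0.372 + 0.28 + 0.6 = 1.252.
Since systemic exposure ∝ 1/CL, the ratio is 1 / 1.252 = 0.80.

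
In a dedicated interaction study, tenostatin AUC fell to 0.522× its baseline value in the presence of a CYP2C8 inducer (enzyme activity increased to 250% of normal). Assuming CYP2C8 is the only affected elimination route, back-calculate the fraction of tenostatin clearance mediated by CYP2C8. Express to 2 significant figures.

0.61

Call the CYP2C8 fraction fm. After the interaction, CL_new/CL_old = fm × 2.5 + (1 − fm).
AUC ratio = 1 / (new CL fraction), so new CL fraction = 1 / 0.522 = 1.916.
fm × 2.5 + 1 − fm = 1.916  ⇒  fm × (2.5 − 1) = 0.9157  ⇒  fm = 0.61.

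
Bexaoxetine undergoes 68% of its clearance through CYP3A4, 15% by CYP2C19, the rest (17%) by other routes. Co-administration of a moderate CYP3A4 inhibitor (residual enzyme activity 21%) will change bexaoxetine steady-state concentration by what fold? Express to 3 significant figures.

CYP3A4: 0.68 × 0.21 = 0.1428
CYP2C19: 0.15 (unchanged)
Other: 0.17 (unchanged)
New clearance relative to baseline: 0.1428 + 0.15 + 0.17 = 0.4628.
Since steady-state concentration ∝ 1/CL, the ratio is 1 / 0.4628 = 2.16.

2.16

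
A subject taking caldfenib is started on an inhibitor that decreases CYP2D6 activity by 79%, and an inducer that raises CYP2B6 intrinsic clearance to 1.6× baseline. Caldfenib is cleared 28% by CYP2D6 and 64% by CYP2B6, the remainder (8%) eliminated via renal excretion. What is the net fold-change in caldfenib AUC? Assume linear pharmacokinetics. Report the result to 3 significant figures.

The CYP2D6 pathway (28% of clearance) drops to 0.21× activity: 0.28 × 0.21 = 0.0588.
The CYP2B6 pathway (64% of clearance) increases to 1.6× activity: 0.64 × 1.6 = 1.024.
Non-CYP routes (8%) are unchanged.
Relative clearance = 0.0588 + 1.024 + 0.08 = 1.1628.
Because AUC varies inversely with clearance, the combined effect is 1 / 1.1628 = 0.860.

0.860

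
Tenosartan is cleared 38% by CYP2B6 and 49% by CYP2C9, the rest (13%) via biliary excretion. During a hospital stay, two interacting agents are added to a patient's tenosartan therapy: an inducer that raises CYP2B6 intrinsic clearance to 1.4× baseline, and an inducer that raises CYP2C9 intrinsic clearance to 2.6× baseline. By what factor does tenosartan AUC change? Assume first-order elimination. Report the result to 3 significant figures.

0.517

The CYP2B6 pathway (38% of clearance) is boosted to 1.4× activity: 0.38 × 1.4 = 0.532.
The CYP2C9 pathway (49% of clearance) is boosted to 2.6× activity: 0.49 × 2.6 = 1.274.
The remaining 13% of clearance is unaffected.
CL_new/CL_old = 0.532 + 1.274 + 0.13 = 1.936.
Net AUC ratio = 1 / 1.936 = 0.517.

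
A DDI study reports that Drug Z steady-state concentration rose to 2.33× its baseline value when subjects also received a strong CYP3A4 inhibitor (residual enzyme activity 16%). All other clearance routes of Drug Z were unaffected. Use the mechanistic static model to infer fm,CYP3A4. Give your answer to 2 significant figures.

0.68

Let fm be the CYP3A4 fraction. New clearance relative to baseline = fm × 0.16 + (1 − fm).
Steady-state concentration ratio = 1 / (new CL fraction), so new CL fraction = 1 / 2.33 = 0.4292.
fm × 0.16 + 1 − fm = 0.4292  ⇒  fm × (0.16 − 1) = −0.5708  ⇒  fm = 0.68.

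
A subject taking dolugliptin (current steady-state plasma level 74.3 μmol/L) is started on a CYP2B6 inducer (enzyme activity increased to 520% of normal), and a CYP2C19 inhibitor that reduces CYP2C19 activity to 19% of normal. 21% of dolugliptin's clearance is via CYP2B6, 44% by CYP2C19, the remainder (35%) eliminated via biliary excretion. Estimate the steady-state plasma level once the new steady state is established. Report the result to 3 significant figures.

48.7 μmol/L

CYP2B6: 0.21 × 5.2 = 1.092
CYP2C19: 0.44 × 0.19 = 0.0836
Other: 0.35 (unchanged)
Relative clearance = 1.092 + 0.0836 + 0.35 = 1.5256.
Steady-state plasma level ∝ 1/CL: new value = 74.3 / 1.5256 = 48.7 μmol/L.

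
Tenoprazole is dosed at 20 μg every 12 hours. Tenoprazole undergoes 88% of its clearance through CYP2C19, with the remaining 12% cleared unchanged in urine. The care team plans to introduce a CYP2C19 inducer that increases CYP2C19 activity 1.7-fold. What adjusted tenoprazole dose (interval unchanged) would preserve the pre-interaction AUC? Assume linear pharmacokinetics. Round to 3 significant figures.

32.3 μg

CYP2C19: 0.88 × 1.7 = 1.496
Other: 0.12 (unchanged)
Relative clearance = 1.496 + 0.12 = 1.616.
Css,avg = (dose rate)/CL, so holding Css fixed requires dose ∝ CL: 20 × 1.616 = 32.3 μg.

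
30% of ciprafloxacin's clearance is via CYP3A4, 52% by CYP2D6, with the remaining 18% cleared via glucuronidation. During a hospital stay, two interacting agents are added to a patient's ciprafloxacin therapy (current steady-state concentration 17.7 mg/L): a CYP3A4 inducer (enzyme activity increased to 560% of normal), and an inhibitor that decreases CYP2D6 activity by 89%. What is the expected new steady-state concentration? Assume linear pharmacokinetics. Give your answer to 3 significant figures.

The CYP3A4 pathway (30% of clearance) rises to 5.6× activity: 0.3 × 5.6 = 1.68.
The CYP2D6 pathway (52% of clearance) drops to 0.11× activity: 0.52 × 0.11 = 0.0572.
The remaining 18% of clearance is unaffected.
CL_new/CL_old = 1.68 + 0.0572 + 0.18 = 1.9172.
Steady-state concentration ∝ 1/CL: new value = 17.7 / 1.9172 = 9.23 mg/L.

9.23 mg/L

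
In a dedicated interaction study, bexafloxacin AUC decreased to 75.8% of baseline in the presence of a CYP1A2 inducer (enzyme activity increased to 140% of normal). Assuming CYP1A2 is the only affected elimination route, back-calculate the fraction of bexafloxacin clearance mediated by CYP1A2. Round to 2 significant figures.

Call the CYP1A2 fraction fm. After the interaction, CL_new/CL_old = fm × 1.4 + (1 − fm).
AUC ratio = 1 / (new CL fraction), so new CL fraction = 1 / 0.758 = 1.319.
fm × 1.4 + 1 − fm = 1.319  ⇒  fm × (1.4 − 1) = 0.3193  ⇒  fm = 0.80.

0.80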